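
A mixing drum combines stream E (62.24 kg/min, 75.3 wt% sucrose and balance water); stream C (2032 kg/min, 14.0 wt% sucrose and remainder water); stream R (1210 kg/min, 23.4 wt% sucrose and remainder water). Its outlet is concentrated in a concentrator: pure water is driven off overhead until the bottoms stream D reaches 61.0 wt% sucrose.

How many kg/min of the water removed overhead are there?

sucrose entering = 62.24×0.753 + 2032×0.140 + 1210×0.234 = 614.49 kg/min.
All sucrose reports to D, so D = 614.49/0.610 = 1007.4 kg/min.
Total feed = 3304.2 kg/min; overhead = 3304.2 − 1007.4 = 2296.9 kg/min.

2297 kg/min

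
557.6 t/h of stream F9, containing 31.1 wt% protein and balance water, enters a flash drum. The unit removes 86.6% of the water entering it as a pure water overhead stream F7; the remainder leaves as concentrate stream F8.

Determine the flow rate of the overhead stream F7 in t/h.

332.7 t/h

water entering = 557.6×0.689 = 384.19 t/h; overhead removed = 0.866×384.19 = 332.71 t/h.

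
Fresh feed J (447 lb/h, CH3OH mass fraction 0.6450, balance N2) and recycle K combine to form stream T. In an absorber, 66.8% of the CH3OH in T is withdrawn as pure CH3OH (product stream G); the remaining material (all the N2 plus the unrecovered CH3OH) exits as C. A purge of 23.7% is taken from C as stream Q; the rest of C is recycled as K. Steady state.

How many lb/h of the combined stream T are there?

1056 lb/h

N2 enters only via J and leaves only via the purge: 447×0.355 = 0.237×(N2 in C), and the absorber passes all N2, so N2 in T = N2 in C = 669.56 lb/h.
CH3OH in T: m_A = 447×0.645 + (1−0.237)·(1−0.668)·m_A, so m_A = 288.31/0.7467 = 386.13 lb/h.
T = 386.13 + 669.56 = 1055.7 lb/h.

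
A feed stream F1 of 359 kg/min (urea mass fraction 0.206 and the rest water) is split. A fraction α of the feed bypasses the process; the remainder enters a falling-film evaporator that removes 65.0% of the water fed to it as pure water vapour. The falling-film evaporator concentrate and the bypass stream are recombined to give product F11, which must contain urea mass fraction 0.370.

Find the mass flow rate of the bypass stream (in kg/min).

All 359×0.206 = 73.954 kg/min of urea reaches F11, so F11 = 73.954/0.370 = 199.88 kg/min and vapour = 159.12 kg/min.
The evaporator receives (1−α)·359 of feed at 0.794 water and removes 0.650 of that water:
0.650×0.794×(1−α)×359 = 159.12
(1−α) = 159.12/185.28 = 0.8588;  α = 0.1412.
Bypass flow = 0.1412×359 = 50.679 kg/min.

50.68 kg/min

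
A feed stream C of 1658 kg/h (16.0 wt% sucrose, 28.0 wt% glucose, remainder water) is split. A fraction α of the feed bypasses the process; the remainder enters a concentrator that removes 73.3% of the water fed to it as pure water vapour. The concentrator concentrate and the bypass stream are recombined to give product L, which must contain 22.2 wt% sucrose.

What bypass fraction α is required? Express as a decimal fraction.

All 1658×0.160 = 265.28 kg/h of sucrose reaches L, so L = 265.28/0.222 = 1195 kg/h and vapour = 463.05 kg/h.
The evaporator receives (1−α)·1658 of feed at 0.560 water and removes 0.733 of that water:
0.733×0.560×(1−α)×1658 = 463.05
(1−α) = 463.05/680.58 = 0.6804;  α = 0.3196.

0.320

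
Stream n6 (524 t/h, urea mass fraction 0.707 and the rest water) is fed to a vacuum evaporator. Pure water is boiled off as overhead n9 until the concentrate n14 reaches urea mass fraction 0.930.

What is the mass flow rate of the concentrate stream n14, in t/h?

urea is conserved: 524×0.707 = 370.47 t/h all reports to the concentrate.
Concentrate = 370.47/(target fraction) = 398.35 t/h.

398.4 t/h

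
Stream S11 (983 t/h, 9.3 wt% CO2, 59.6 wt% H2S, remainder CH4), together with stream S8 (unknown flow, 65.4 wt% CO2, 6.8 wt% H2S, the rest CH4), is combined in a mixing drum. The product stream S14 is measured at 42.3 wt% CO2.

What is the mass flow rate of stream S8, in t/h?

Let S8 be the unknown flow. Total out = 983 + S8.
CO2 balance: 91.419 + 0.654·S8 = 0.423·(983 + S8)
(0.654 − 0.423)·S8 = 0.423×983 − 91.419 = 324.39
S8 = 324.39 / 0.231 = 1404.3 t/h

1404 t/h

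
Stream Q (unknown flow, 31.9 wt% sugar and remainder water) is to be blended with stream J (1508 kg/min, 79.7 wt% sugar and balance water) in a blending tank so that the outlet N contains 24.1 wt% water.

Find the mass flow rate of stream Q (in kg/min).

130.2 kg/min

Let Q be the unknown flow. Total out = 1508 + Q.
water balance: 306.12 + 0.681·Q = 0.241·(1508 + Q)
(0.681 − 0.241)·Q = 0.241×1508 − 306.12 = 57.304
Q = 57.304 / 0.440 = 130.24 kg/min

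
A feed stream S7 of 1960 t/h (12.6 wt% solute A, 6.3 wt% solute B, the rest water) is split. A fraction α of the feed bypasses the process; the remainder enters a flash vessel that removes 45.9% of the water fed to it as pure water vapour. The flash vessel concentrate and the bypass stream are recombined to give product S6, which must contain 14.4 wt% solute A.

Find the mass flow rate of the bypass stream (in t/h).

All 1960×0.126 = 246.96 t/h of solute A reaches S6, so S6 = 246.96/0.144 = 1715 t/h and vapour = 245 t/h.
The evaporator receives (1−α)·1960 of feed at 0.811 water and removes 0.459 of that water:
0.459×0.811×(1−α)×1960 = 245
(1−α) = 245/729.61 = 0.3358;  α = 0.6642.
Bypass flow = 0.6642×1960 = 1301.8 t/h.

1302 t/h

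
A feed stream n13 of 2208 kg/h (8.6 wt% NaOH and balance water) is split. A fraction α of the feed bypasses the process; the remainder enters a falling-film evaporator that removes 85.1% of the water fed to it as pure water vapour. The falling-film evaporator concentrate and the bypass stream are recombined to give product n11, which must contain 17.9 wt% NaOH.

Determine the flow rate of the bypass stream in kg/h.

733.1 kg/h

All 2208×0.086 = 189.89 kg/h of NaOH reaches n11, so n11 = 189.89/0.179 = 1060.8 kg/h and vapour = 1147.2 kg/h.
The evaporator receives (1−α)·2208 of feed at 0.914 water and removes 0.851 of that water:
0.851×0.914×(1−α)×2208 = 1147.2
(1−α) = 1147.2/1717.4 = 0.6680;  α = 0.3320.
Bypass flow = 0.3320×2208 = 733.13 kg/h.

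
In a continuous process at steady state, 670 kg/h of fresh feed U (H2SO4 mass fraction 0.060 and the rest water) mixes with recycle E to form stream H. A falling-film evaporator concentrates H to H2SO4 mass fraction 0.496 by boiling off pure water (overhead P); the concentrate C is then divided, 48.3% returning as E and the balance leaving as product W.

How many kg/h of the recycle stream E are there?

75.72 kg/h

Overall H2SO4 balance (none leaves overhead): H2SO4 in fresh feed = H2SO4 in product, i.e. 670×0.060 = (1−0.483)·C·0.496.
C = 40.2/(0.496×0.517) = 156.77 kg/h.
Recycle E = 0.483×156.77 = 75.718 kg/h.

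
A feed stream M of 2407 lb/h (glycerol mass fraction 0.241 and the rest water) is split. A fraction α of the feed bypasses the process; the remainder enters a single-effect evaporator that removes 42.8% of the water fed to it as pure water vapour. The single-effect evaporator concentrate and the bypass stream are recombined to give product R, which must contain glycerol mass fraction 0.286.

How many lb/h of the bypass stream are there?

All 2407×0.241 = 580.09 lb/h of glycerol reaches R, so R = 580.09/0.286 = 2028.3 lb/h and vapour = 378.72 lb/h.
The evaporator receives (1−α)·2407 of feed at 0.759 water and removes 0.428 of that water:
0.428×0.759×(1−α)×2407 = 378.72
(1−α) = 378.72/781.92 = 0.4844;  α = 0.5156.
Bypass flow = 0.5156×2407 = 1241.2 lb/h.

1241 lb/h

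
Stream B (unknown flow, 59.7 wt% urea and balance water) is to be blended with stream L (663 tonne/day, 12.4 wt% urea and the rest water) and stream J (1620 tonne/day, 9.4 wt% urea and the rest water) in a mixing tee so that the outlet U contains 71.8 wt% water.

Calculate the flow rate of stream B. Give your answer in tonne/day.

1299 tonne/day

Let B be the unknown flow. Total out = 2283 + B.
water balance: 2048.5 + 0.403·B = 0.718·(2283 + B)
(0.403 − 0.718)·B = 0.718×2283 − 2048.5 = -409.31
B = -409.31 / -0.315 = 1299.4 tonne/day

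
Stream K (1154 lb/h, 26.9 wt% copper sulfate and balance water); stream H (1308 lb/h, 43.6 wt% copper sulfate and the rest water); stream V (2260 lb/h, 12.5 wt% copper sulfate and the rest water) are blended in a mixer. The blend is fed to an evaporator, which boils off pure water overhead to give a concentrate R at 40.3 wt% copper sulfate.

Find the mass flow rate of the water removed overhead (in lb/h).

copper sulfate entering = 1154×0.269 + 1308×0.436 + 2260×0.125 = 1163.2 lb/h.
All copper sulfate reports to R, so R = 1163.2/0.403 = 2886.4 lb/h.
Total feed = 4722 lb/h; overhead = 4722 − 2886.4 = 1835.6 lb/h.

1836 lb/h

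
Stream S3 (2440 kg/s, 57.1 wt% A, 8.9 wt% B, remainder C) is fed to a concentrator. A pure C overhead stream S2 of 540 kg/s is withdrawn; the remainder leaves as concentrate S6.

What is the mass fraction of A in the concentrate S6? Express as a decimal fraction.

0.733

A is not removed: 2440×0.571 = 1393.2 kg/s of A enters S6.
Concentrate = 2440 − 540 = 1900 kg/s.
Mass fraction = 1393.2/1900 = 0.733.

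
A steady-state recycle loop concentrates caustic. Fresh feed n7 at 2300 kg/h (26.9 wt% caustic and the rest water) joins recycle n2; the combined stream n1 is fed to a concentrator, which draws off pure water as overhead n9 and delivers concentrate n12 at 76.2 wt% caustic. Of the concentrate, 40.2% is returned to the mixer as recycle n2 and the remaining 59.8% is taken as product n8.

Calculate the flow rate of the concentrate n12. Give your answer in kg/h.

1358 kg/h

Overall caustic balance (none leaves overhead): caustic in fresh feed = caustic in product, i.e. 2300×0.269 = (1−0.402)·n12·0.762.
n12 = 618.7/(0.762×0.598) = 1357.8 kg/h.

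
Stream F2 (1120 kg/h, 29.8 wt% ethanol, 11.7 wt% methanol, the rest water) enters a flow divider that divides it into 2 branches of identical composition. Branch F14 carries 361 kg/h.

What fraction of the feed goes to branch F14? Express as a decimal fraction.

0.322

Fraction to F14 = 361/1120 = 0.3223.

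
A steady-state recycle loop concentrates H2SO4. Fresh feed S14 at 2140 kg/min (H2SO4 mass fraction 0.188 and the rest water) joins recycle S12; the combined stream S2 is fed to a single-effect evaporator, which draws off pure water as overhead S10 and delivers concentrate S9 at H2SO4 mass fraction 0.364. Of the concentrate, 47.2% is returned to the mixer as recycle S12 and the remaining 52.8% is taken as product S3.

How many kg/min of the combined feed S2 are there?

Overall H2SO4 balance (none leaves overhead): H2SO4 in fresh feed = H2SO4 in product, i.e. 2140×0.188 = (1−0.472)·S9·0.364.
S9 = 402.32/(0.364×0.528) = 2093.3 kg/min.
Recycle S12 = 0.472×2093.3 = 988.05 kg/min.
Combined feed S2 = 2140 + 988.05 = 3128 kg/min.

3128 kg/min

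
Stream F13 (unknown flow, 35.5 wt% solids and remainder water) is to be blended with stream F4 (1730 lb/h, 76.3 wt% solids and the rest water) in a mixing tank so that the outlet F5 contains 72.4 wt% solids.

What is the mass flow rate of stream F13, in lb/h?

Let F13 be the unknown flow. Total out = 1730 + F13.
solids balance: 1320 + 0.355·F13 = 0.724·(1730 + F13)
(0.355 − 0.724)·F13 = 0.724×1730 − 1320 = -67.47
F13 = -67.47 / -0.369 = 182.85 lb/h

182.8 lb/h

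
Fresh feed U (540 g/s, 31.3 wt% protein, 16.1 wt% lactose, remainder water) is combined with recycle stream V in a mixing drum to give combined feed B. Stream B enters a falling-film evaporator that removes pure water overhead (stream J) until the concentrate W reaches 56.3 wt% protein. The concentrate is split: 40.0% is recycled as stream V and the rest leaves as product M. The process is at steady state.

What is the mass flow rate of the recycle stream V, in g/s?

Overall protein balance (none leaves overhead): protein in fresh feed = protein in product, i.e. 540×0.313 = (1−0.400)·W·0.563.
W = 169.02/(0.563×0.600) = 500.36 g/s.
Recycle V = 0.400×500.36 = 200.14 g/s.

200.1 g/s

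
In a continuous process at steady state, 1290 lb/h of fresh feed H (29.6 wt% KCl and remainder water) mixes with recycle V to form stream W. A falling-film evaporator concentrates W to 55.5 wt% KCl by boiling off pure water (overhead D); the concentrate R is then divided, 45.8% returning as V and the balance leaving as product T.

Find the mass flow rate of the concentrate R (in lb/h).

Overall KCl balance (none leaves overhead): KCl in fresh feed = KCl in product, i.e. 1290×0.296 = (1−0.458)·R·0.555.
R = 381.84/(0.555×0.542) = 1269.4 lb/h.

1269 lb/h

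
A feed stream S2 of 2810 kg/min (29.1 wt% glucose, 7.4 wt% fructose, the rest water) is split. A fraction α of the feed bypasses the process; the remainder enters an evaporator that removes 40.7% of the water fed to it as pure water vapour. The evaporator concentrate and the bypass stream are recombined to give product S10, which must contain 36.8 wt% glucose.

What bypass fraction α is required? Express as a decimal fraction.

0.190

All 2810×0.291 = 817.71 kg/min of glucose reaches S10, so S10 = 817.71/0.368 = 2222 kg/min and vapour = 587.96 kg/min.
The evaporator receives (1−α)·2810 of feed at 0.635 water and removes 0.407 of that water:
0.407×0.635×(1−α)×2810 = 587.96
(1−α) = 587.96/726.23 = 0.8096;  α = 0.1904.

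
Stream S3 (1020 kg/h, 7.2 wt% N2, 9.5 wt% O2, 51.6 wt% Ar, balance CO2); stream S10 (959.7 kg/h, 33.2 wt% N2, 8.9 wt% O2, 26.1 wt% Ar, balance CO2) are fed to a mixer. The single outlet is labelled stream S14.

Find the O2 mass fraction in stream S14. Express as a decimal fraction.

0.092

Total flow out = 1020 + 959.7 = 1979.7 kg/h.
O2 in = 1020×0.095 + 959.7×0.089 = 182.31 kg/h.
O2 mass fraction in S14 = 182.31/1979.7 = 0.092.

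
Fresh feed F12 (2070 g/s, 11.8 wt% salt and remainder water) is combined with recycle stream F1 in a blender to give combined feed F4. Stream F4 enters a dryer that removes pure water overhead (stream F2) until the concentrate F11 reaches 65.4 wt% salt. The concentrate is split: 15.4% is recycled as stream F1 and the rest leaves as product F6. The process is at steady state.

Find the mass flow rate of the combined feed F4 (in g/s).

2138 g/s

Overall salt balance (none leaves overhead): salt in fresh feed = salt in product, i.e. 2070×0.118 = (1−0.154)·F11·0.654.
F11 = 244.26/(0.654×0.846) = 441.47 g/s.
Recycle F1 = 0.154×441.47 = 67.987 g/s.
Combined feed F4 = 2070 + 67.987 = 2138 g/s.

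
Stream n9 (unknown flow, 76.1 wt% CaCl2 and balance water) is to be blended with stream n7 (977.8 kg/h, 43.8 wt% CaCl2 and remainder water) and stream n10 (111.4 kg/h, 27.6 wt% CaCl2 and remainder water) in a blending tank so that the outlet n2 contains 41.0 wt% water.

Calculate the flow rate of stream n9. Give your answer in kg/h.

1074 kg/h

Let n9 be the unknown flow. Total out = 1089.2 + n9.
water balance: 630.18 + 0.239·n9 = 0.410·(1089.2 + n9)
(0.239 − 0.410)·n9 = 0.410×1089.2 − 630.18 = -183.61
n9 = -183.61 / -0.171 = 1073.7 kg/h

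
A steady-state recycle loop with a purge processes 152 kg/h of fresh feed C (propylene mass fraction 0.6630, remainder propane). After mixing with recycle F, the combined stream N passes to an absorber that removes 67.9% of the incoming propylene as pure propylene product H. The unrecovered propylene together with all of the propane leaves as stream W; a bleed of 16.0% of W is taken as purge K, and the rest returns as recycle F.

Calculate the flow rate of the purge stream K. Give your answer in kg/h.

propane enters only via C and leaves only via the purge: 152×0.337 = 0.160×(propane in W), and the absorber passes all propane, so propane in N = propane in W = 320.15 kg/h.
propylene in N: m_A = 152×0.663 + (1−0.160)·(1−0.679)·m_A, so m_A = 100.78/0.7304 = 137.98 kg/h.
W = (1−0.679)×137.98 + 320.15 = 364.44 kg/h.
Purge K = 0.160×364.44 = 58.311 kg/h.

58.31 kg/h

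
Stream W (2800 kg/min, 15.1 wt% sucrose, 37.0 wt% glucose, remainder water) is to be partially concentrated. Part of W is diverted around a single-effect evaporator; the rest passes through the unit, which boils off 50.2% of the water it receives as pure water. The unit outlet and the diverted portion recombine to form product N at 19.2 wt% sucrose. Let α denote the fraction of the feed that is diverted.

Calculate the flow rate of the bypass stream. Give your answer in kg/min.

All 2800×0.151 = 422.8 kg/min of sucrose reaches N, so N = 422.8/0.192 = 2202.1 kg/min and vapour = 597.92 kg/min.
The evaporator receives (1−α)·2800 of feed at 0.479 water and removes 0.502 of that water:
0.502×0.479×(1−α)×2800 = 597.92
(1−α) = 597.92/673.28 = 0.8881;  α = 0.1119.
Bypass flow = 0.1119×2800 = 313.43 kg/min.

313.4 kg/min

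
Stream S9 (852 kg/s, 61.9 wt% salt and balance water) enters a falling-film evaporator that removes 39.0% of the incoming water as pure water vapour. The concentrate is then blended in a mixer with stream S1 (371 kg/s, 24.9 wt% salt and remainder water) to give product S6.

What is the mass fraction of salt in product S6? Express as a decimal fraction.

0.565

Vapour removed = 0.390×0.381×852 = 126.6 kg/s; concentrate = 725.4 kg/s.
salt reaching the mixer = 527.39 (from concentrate) + 371×0.249 = 619.77 kg/s.
Product flow = 725.4 + 371 = 1096.4 kg/s; salt fraction = 0.565.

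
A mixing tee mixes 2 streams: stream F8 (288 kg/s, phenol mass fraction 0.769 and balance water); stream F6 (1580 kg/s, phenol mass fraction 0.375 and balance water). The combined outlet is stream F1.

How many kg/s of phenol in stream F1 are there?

phenol out = phenol in = 288×0.769 + 1580×0.375 = 813.97 kg/s.

814 kg/s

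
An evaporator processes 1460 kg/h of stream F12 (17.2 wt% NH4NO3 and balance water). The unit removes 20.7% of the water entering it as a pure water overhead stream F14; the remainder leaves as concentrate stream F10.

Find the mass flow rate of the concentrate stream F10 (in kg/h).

water entering = 1460×0.828 = 1208.9 kg/h; overhead removed = 0.207×1208.9 = 250.24 kg/h.
Concentrate = 1460 − 250.24 = 1209.8 kg/h.

1210 kg/h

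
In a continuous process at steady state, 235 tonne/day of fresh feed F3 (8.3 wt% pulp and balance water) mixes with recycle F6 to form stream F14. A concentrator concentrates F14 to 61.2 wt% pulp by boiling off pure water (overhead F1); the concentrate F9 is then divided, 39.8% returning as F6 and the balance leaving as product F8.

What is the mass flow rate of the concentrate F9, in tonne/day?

Overall pulp balance (none leaves overhead): pulp in fresh feed = pulp in product, i.e. 235×0.083 = (1−0.398)·F9·0.612.
F9 = 19.505/(0.612×0.602) = 52.942 tonne/day.

52.94 tonne/day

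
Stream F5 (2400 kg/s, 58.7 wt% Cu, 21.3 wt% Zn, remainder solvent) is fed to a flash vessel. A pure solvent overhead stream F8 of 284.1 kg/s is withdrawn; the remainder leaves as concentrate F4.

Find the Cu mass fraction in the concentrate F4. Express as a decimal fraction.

Cu is not removed: 2400×0.587 = 1408.8 kg/s of Cu enters F4.
Concentrate = 2400 − 284.1 = 2115.9 kg/s.
Mass fraction = 1408.8/2115.9 = 0.6658.

0.6658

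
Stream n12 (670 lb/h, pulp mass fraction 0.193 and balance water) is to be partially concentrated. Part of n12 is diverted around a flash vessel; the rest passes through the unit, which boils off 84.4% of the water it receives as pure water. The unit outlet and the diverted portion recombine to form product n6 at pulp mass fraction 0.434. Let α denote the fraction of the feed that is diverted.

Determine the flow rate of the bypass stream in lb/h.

123.8 lb/h

All 670×0.193 = 129.31 lb/h of pulp reaches n6, so n6 = 129.31/0.434 = 297.95 lb/h and vapour = 372.05 lb/h.
The evaporator receives (1−α)·670 of feed at 0.807 water and removes 0.844 of that water:
0.844×0.807×(1−α)×670 = 372.05
(1−α) = 372.05/456.34 = 0.8153;  α = 0.1847.
Bypass flow = 0.1847×670 = 123.76 lb/h.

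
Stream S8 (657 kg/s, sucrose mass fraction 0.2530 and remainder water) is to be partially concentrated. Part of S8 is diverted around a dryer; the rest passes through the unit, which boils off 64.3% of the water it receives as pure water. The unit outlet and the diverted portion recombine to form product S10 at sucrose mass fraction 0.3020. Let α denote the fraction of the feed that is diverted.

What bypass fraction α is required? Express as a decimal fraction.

0.662

All 657×0.253 = 166.22 kg/s of sucrose reaches S10, so S10 = 166.22/0.302 = 550.4 kg/s and vapour = 106.6 kg/s.
The evaporator receives (1−α)·657 of feed at 0.747 water and removes 0.643 of that water:
0.643×0.747×(1−α)×657 = 106.6
(1−α) = 106.6/315.57 = 0.3378;  α = 0.6622.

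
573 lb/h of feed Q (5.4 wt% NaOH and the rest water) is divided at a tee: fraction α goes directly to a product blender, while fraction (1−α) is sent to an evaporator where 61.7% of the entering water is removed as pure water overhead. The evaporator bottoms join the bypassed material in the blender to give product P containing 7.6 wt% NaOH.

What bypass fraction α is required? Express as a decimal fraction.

All 573×0.054 = 30.942 lb/h of NaOH reaches P, so P = 30.942/0.076 = 407.13 lb/h and vapour = 165.87 lb/h.
The evaporator receives (1−α)·573 of feed at 0.946 water and removes 0.617 of that water:
0.617×0.946×(1−α)×573 = 165.87
(1−α) = 165.87/334.45 = 0.4959;  α = 0.5041.

0.504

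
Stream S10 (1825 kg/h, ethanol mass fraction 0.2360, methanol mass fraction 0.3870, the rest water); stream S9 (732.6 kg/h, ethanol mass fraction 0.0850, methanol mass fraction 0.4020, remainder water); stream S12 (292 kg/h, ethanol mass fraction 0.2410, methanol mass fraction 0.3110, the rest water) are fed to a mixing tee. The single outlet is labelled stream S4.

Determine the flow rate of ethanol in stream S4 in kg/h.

563.3 kg/h

ethanol out = ethanol in = 1825×0.236 + 732.6×0.085 + 292×0.241 = 563.34 kg/h.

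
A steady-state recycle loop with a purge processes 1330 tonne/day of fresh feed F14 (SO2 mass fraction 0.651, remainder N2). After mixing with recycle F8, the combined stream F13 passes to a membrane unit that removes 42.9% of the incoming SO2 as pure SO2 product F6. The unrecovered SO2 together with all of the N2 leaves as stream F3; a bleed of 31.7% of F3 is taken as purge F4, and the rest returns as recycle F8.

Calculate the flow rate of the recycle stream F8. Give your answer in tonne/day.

1554 tonne/day

N2 enters only via F14 and leaves only via the purge: 1330×0.349 = 0.317×(N2 in F3), and the membrane unit passes all N2, so N2 in F13 = N2 in F3 = 1464.3 tonne/day.
SO2 in F13: m_A = 1330×0.651 + (1−0.317)·(1−0.429)·m_A, so m_A = 865.83/0.6100 = 1419.4 tonne/day.
F3 = (1−0.429)×1419.4 + 1464.3 = 2274.7 tonne/day.
Recycle F8 = (1−0.317)×2274.7 = 1553.6 tonne/day.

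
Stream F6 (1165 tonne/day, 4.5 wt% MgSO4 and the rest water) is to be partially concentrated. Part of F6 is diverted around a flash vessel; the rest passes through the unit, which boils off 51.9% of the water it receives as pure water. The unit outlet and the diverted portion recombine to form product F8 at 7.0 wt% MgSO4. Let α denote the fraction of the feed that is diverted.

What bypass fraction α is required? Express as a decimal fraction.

All 1165×0.045 = 52.425 tonne/day of MgSO4 reaches F8, so F8 = 52.425/0.070 = 748.93 tonne/day and vapour = 416.07 tonne/day.
The evaporator receives (1−α)·1165 of feed at 0.955 water and removes 0.519 of that water:
0.519×0.955×(1−α)×1165 = 416.07
(1−α) = 416.07/577.43 = 0.7206;  α = 0.2794.

0.279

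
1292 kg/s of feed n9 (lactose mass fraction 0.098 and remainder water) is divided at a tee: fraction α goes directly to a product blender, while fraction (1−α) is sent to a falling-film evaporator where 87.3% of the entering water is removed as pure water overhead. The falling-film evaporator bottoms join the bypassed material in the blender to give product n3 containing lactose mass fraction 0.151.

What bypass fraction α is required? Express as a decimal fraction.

0.554

All 1292×0.098 = 126.62 kg/s of lactose reaches n3, so n3 = 126.62/0.151 = 838.52 kg/s and vapour = 453.48 kg/s.
The evaporator receives (1−α)·1292 of feed at 0.902 water and removes 0.873 of that water:
0.873×0.902×(1−α)×1292 = 453.48
(1−α) = 453.48/1017.4 = 0.4457;  α = 0.5543.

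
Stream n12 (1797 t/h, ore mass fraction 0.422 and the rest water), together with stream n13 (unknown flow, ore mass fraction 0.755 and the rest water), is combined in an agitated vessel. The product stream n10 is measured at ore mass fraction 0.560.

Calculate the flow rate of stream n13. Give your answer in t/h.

1272 t/h

Let n13 be the unknown flow. Total out = 1797 + n13.
ore balance: 758.33 + 0.755·n13 = 0.560·(1797 + n13)
(0.755 − 0.560)·n13 = 0.560×1797 − 758.33 = 247.99
n13 = 247.99 / 0.195 = 1271.7 t/h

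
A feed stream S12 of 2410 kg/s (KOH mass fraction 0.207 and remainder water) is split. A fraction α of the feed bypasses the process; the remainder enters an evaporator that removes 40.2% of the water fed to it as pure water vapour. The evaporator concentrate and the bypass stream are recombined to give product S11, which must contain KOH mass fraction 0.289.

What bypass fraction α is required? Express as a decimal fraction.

0.110

All 2410×0.207 = 498.87 kg/s of KOH reaches S11, so S11 = 498.87/0.289 = 1726.2 kg/s and vapour = 683.81 kg/s.
The evaporator receives (1−α)·2410 of feed at 0.793 water and removes 0.402 of that water:
0.402×0.793×(1−α)×2410 = 683.81
(1−α) = 683.81/768.27 = 0.8901;  α = 0.1099.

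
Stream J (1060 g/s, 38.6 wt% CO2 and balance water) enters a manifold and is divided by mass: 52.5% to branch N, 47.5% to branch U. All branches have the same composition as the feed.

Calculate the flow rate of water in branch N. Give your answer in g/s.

Branch N total = 0.525×1060 = 556.5 g/s.
water in N = 0.614×556.5 = 341.69 g/s.

341.7 g/s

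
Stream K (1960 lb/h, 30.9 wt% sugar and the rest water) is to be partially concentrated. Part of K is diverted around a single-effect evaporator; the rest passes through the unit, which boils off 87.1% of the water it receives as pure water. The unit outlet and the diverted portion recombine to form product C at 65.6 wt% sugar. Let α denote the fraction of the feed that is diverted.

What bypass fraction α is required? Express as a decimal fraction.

All 1960×0.309 = 605.64 lb/h of sugar reaches C, so C = 605.64/0.656 = 923.23 lb/h and vapour = 1036.8 lb/h.
The evaporator receives (1−α)·1960 of feed at 0.691 water and removes 0.871 of that water:
0.871×0.691×(1−α)×1960 = 1036.8
(1−α) = 1036.8/1179.6 = 0.8789;  α = 0.1211.

0.121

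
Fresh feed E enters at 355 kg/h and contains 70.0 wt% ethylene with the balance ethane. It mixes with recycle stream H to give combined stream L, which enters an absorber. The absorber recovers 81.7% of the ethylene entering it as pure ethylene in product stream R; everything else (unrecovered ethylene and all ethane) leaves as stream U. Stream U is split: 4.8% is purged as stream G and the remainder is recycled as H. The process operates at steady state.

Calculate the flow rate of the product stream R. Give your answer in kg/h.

ethylene in L: m_A = 355×0.700 + (1−0.048)·(1−0.817)·m_A, so m_A = 248.5/0.8258 = 300.93 kg/h.
Product R = 0.817×300.93 = 245.86 kg/h.

245.9 kg/h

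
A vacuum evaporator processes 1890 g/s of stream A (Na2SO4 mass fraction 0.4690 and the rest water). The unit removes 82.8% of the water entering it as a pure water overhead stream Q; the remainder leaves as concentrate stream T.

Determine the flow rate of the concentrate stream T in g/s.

1059 g/s

water entering = 1890×0.531 = 1003.6 g/s; overhead removed = 0.828×1003.6 = 830.97 g/s.
Concentrate = 1890 − 830.97 = 1059 g/s.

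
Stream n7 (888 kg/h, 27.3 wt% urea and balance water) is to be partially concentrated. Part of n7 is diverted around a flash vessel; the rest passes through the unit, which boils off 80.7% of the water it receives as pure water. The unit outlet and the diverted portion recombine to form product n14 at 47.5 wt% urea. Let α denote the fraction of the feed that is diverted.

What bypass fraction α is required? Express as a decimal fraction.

0.275

All 888×0.273 = 242.42 kg/h of urea reaches n14, so n14 = 242.42/0.475 = 510.37 kg/h and vapour = 377.63 kg/h.
The evaporator receives (1−α)·888 of feed at 0.727 water and removes 0.807 of that water:
0.807×0.727×(1−α)×888 = 377.63
(1−α) = 377.63/520.98 = 0.7249;  α = 0.2751.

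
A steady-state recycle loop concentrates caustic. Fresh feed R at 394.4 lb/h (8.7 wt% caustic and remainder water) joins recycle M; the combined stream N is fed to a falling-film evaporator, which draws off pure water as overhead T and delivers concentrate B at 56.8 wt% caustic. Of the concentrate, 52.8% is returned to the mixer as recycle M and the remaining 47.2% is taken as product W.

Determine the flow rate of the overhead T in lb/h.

Overall caustic balance (none leaves overhead): caustic in fresh feed = caustic in product, i.e. 394.4×0.087 = (1−0.528)·B·0.568.
B = 34.313/(0.568×0.472) = 127.99 lb/h.
Recycle M = 0.528×127.99 = 67.577 lb/h.
Combined feed N = 394.4 + 67.577 = 461.98 lb/h.
Overhead T = N − B = 461.98 − 127.99 = 333.99 lb/h.

334 lb/h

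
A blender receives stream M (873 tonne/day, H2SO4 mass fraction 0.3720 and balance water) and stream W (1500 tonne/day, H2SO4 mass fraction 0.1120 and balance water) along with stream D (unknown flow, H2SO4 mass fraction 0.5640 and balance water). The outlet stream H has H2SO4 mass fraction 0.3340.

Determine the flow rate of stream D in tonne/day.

1304 tonne/day

Let D be the unknown flow. Total out = 2373 + D.
H2SO4 balance: 492.76 + 0.564·D = 0.334·(2373 + D)
(0.564 − 0.334)·D = 0.334×2373 − 492.76 = 299.83
D = 299.83 / 0.230 = 1303.6 tonne/day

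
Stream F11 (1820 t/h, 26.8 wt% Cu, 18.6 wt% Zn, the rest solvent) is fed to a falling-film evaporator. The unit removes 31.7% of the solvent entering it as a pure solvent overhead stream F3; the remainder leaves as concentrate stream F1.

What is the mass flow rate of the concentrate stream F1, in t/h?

solvent entering = 1820×0.546 = 993.72 t/h; overhead removed = 0.317×993.72 = 315.01 t/h.
Concentrate = 1820 − 315.01 = 1505 t/h.

1505 t/h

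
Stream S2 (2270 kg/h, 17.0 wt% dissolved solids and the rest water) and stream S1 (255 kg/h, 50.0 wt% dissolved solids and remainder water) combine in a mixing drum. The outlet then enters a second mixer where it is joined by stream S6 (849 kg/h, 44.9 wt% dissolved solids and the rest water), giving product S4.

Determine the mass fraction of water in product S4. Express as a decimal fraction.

0.735

Overall, product flow = 3374 kg/h.
water in = 2270×0.830 + 255×0.500 + 849×0.551 = 2479.4 kg/h.
water fraction in S4 = 0.735.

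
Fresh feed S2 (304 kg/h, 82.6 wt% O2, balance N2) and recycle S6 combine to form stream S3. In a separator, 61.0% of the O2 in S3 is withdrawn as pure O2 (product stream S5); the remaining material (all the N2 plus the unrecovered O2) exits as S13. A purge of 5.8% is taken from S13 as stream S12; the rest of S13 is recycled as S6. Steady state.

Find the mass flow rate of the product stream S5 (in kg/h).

O2 in S3: m_A = 304×0.826 + (1−0.058)·(1−0.610)·m_A, so m_A = 251.1/0.6326 = 396.93 kg/h.
Product S5 = 0.610×396.93 = 242.13 kg/h.

242.1 kg/h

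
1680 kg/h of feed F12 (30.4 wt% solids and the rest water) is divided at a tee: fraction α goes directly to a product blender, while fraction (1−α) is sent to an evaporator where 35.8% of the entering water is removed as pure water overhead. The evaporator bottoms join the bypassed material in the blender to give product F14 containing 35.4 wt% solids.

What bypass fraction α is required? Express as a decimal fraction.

0.433

All 1680×0.304 = 510.72 kg/h of solids reaches F14, so F14 = 510.72/0.354 = 1442.7 kg/h and vapour = 237.29 kg/h.
The evaporator receives (1−α)·1680 of feed at 0.696 water and removes 0.358 of that water:
0.358×0.696×(1−α)×1680 = 237.29
(1−α) = 237.29/418.6 = 0.5669;  α = 0.4331.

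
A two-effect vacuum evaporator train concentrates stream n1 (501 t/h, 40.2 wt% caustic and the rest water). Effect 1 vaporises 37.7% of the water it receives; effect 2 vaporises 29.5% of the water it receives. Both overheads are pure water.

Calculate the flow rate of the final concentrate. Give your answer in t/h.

water in feed = 501×0.598 = 299.6 t/h.
After stage 1: water left = (1−0.377)×299.6 = 186.65; stream total = 388.05 t/h.
After stage 2: water left = (1−0.295)×186.65 = 131.59; final concentrate = 332.99 t/h.

333 t/h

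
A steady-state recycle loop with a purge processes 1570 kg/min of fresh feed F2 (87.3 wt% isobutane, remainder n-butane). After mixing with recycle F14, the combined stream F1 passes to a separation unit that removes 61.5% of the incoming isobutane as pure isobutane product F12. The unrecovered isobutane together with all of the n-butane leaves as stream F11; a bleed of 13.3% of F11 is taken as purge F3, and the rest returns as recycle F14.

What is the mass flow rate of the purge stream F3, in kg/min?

n-butane enters only via F2 and leaves only via the purge: 1570×0.127 = 0.133×(n-butane in F11), and the separation unit passes all n-butane, so n-butane in F1 = n-butane in F11 = 1499.2 kg/min.
isobutane in F1: m_A = 1570×0.873 + (1−0.133)·(1−0.615)·m_A, so m_A = 1370.6/0.6662 = 2057.3 kg/min.
F11 = (1−0.615)×2057.3 + 1499.2 = 2291.2 kg/min.
Purge F3 = 0.133×2291.2 = 304.74 kg/min.

304.7 kg/min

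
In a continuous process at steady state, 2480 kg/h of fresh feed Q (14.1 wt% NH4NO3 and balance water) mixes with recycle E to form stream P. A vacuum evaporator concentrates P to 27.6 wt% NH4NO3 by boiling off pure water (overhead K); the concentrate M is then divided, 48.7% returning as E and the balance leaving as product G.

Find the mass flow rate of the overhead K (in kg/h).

Overall NH4NO3 balance (none leaves overhead): NH4NO3 in fresh feed = NH4NO3 in product, i.e. 2480×0.141 = (1−0.487)·M·0.276.
M = 349.68/(0.276×0.513) = 2469.7 kg/h.
Recycle E = 0.487×2469.7 = 1202.7 kg/h.
Combined feed P = 2480 + 1202.7 = 3682.7 kg/h.
Overhead K = P − M = 3682.7 − 2469.7 = 1213 kg/h.

1213 kg/h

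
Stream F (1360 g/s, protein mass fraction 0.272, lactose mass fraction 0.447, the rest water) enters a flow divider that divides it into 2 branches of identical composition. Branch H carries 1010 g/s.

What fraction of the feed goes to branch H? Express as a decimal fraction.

0.743

Fraction to H = 1010/1360 = 0.7426.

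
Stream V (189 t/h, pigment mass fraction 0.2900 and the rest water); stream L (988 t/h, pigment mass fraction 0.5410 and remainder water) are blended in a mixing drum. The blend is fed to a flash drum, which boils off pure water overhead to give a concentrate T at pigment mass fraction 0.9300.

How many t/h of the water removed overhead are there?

pigment entering = 189×0.290 + 988×0.541 = 589.32 t/h.
All pigment reports to T, so T = 589.32/0.930 = 633.68 t/h.
Total feed = 1177 t/h; overhead = 1177 − 633.68 = 543.32 t/h.

543.3 t/h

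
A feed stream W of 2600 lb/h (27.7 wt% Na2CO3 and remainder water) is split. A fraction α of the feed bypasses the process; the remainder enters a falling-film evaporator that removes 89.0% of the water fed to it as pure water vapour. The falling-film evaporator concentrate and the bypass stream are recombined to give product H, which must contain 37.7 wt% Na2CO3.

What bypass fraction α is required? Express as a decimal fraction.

0.588

All 2600×0.277 = 720.2 lb/h of Na2CO3 reaches H, so H = 720.2/0.377 = 1910.3 lb/h and vapour = 689.66 lb/h.
The evaporator receives (1−α)·2600 of feed at 0.723 water and removes 0.890 of that water:
0.890×0.723×(1−α)×2600 = 689.66
(1−α) = 689.66/1673 = 0.4122;  α = 0.5878.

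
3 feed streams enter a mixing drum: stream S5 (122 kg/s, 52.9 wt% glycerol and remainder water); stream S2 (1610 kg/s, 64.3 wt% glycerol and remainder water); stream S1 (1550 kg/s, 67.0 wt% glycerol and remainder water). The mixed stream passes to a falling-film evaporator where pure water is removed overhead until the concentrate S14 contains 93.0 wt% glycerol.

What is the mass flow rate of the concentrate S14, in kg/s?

2299 kg/s

glycerol entering = 122×0.529 + 1610×0.643 + 1550×0.670 = 2138.3 kg/s.
All glycerol reports to S14, so S14 = 2138.3/0.930 = 2299.2 kg/s.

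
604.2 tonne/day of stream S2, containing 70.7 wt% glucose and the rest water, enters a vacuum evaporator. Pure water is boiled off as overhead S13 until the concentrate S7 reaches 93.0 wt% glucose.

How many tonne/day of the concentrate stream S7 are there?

459.3 tonne/day

glucose is conserved: 604.2×0.707 = 427.17 tonne/day all reports to the concentrate.
Concentrate = 427.17/(target fraction) = 459.32 tonne/day.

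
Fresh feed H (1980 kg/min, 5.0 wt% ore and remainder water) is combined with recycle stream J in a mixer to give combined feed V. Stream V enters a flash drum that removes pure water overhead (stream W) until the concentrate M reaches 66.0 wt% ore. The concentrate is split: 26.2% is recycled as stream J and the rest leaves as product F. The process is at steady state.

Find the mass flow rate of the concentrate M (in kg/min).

203.3 kg/min

Overall ore balance (none leaves overhead): ore in fresh feed = ore in product, i.e. 1980×0.050 = (1−0.262)·M·0.660.
M = 99/(0.660×0.738) = 203.25 kg/min.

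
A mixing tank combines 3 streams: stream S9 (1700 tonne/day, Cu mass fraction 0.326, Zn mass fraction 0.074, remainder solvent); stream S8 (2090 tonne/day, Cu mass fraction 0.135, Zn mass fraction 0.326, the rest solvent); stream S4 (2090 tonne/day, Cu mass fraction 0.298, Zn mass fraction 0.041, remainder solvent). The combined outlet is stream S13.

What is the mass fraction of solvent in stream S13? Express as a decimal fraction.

Total flow out = 1700 + 2090 + 2090 = 5880 tonne/day.
solvent in = 1700×0.600 + 2090×0.539 + 2090×0.661 = 3528 tonne/day.
solvent mass fraction in S13 = 3528/5880 = 0.600.

0.600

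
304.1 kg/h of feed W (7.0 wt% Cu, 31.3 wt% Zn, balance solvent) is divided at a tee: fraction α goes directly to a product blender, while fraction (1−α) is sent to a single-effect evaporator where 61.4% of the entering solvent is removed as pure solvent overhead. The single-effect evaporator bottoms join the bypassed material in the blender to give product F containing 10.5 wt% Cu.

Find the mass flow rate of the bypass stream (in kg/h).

All 304.1×0.070 = 21.287 kg/h of Cu reaches F, so F = 21.287/0.105 = 202.73 kg/h and vapour = 101.37 kg/h.
The evaporator receives (1−α)·304.1 of feed at 0.617 solvent and removes 0.614 of that solvent:
0.614×0.617×(1−α)×304.1 = 101.37
(1−α) = 101.37/115.2 = 0.8799;  α = 0.1201.
Bypass flow = 0.1201×304.1 = 36.527 kg/h.

36.53 kg/h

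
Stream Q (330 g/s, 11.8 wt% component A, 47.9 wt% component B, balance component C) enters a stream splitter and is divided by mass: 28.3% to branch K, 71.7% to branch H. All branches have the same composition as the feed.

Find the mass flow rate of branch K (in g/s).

Branch K flow = 0.283×330 = 93.39 g/s.

93.39 g/s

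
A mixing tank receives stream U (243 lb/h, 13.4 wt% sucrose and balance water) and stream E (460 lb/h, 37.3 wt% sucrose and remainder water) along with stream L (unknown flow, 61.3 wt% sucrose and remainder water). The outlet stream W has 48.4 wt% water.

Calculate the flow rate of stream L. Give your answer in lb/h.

Let L be the unknown flow. Total out = 703 + L.
water balance: 498.86 + 0.387·L = 0.484·(703 + L)
(0.387 − 0.484)·L = 0.484×703 − 498.86 = -158.61
L = -158.61 / -0.097 = 1635.1 lb/h

1635 lb/h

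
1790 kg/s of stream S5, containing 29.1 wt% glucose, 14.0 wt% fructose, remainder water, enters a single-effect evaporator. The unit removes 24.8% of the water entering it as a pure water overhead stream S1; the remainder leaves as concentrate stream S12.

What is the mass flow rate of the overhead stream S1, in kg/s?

water entering = 1790×0.569 = 1018.5 kg/s; overhead removed = 0.248×1018.5 = 252.59 kg/s.

252.6 kg/s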